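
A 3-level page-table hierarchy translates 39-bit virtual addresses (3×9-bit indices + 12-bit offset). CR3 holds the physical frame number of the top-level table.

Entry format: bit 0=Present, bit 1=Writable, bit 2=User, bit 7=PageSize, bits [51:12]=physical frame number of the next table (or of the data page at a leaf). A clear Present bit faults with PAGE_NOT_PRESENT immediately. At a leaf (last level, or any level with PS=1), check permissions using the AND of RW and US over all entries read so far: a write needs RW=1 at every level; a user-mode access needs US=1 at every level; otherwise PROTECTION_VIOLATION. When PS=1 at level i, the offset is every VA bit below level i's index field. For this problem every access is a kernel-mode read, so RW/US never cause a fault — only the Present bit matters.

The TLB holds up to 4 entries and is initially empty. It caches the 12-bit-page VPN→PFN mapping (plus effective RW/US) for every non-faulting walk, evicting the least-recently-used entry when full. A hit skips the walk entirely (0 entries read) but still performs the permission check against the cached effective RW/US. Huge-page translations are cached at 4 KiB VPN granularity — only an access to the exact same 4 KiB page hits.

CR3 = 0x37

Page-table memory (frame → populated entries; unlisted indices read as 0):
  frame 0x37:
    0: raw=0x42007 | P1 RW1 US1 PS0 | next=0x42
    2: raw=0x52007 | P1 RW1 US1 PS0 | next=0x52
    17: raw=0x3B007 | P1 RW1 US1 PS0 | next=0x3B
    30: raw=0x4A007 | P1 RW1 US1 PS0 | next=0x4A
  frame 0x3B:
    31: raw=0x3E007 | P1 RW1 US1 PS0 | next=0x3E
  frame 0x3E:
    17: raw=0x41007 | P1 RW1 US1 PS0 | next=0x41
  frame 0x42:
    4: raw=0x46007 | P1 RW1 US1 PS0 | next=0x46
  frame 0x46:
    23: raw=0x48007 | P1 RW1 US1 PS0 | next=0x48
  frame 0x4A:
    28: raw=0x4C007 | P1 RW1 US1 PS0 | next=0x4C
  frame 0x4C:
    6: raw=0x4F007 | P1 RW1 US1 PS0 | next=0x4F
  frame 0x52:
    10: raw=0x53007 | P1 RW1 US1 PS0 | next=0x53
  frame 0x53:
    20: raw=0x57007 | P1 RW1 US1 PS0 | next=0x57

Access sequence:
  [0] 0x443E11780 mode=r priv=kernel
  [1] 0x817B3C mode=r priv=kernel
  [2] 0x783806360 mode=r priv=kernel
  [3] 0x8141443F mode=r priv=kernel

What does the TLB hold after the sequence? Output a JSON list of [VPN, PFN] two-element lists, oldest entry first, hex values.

Walk each access:
#0 VA=0x443E11780 (r,kernel):
  [0] read 0x37 idx=17: raw=0x3B007 flags P=1 W=1 U=1 S=0
  [1] read 0x3B idx=31: raw=0x3E007 flags P=1 W=1 U=1 S=0
  [2] read 0x3E idx=17: raw=0x41007 flags P=1 W=1 U=1 S=0
  ✓ 0x41780  — 3 lookups
#1 VA=0x817B3C (r,kernel):
  [0] read 0x37 idx=0: raw=0x42007 flags P=1 W=1 U=1 S=0
  [1] read 0x42 idx=4: raw=0x46007 flags P=1 W=1 U=1 S=0
  [2] read 0x46 idx=23: raw=0x48007 flags P=1 W=1 U=1 S=0
  ✓ 0x48B3C  — 3 lookups
#2 VA=0x783806360 (r,kernel):
  [0] read 0x37 idx=30: raw=0x4A007 flags P=1 W=1 U=1 S=0
  [1] read 0x4A idx=28: raw=0x4C007 flags P=1 W=1 U=1 S=0
  [2] read 0x4C idx=6: raw=0x4F007 flags P=1 W=1 U=1 S=0
  ✓ 0x4F360  — 3 lookups
#3 VA=0x8141443F (r,kernel):
  [0] read 0x37 idx=2: raw=0x52007 flags P=1 W=1 U=1 S=0
  [1] read 0x52 idx=10: raw=0x53007 flags P=1 W=1 U=1 S=0
  [2] read 0x53 idx=20: raw=0x57007 flags P=1 W=1 U=1 S=0
  ✓ 0x5743F  — 3 lookups

TLB: [["0x443E11", "0x41"], ["0x817", "0x48"], ["0x783806", "0x4F"], ["0x81414", "0x57"]]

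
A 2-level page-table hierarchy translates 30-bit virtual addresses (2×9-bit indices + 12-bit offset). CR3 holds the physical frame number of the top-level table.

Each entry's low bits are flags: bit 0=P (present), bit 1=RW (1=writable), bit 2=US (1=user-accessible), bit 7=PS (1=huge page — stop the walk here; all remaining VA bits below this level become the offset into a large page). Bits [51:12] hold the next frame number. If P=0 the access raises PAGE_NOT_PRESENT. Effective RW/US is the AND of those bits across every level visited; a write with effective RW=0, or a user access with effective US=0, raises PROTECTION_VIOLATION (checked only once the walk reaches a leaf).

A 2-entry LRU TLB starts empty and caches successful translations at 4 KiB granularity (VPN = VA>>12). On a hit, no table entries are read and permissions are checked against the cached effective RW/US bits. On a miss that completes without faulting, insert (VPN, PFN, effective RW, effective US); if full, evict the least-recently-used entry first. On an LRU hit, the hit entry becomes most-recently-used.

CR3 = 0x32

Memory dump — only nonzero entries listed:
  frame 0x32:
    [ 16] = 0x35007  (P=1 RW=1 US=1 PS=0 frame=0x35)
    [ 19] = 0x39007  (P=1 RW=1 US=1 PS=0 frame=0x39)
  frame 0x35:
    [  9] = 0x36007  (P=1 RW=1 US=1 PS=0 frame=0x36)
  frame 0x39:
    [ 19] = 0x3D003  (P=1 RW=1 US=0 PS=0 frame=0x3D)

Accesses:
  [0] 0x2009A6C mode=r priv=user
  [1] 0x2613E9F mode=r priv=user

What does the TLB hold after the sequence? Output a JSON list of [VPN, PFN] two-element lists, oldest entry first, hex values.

Walk each access:
#0 VA=0x2009A6C (r,user):
  lvl0: tbl 0x32, slot 16 ⇒ 0x35007 (P1/RW1/US1/PS0)
  lvl1: tbl 0x35, slot 9 ⇒ 0x36007 (P1/RW1/US1/PS0)
  ⇒ phys 0x36A6C  [2 reads]
#1 VA=0x2613E9F (r,user):
  lvl0: tbl 0x32, slot 19 ⇒ 0x39007 (P1/RW1/US1/PS0)
  lvl1: tbl 0x39, slot 19 ⇒ 0x3D003 (P1/RW1/US0/PS0)
  ✗ PROTECTION_VIOLATION  [2 reads]

TLB: [["0x2009", "0x36"]]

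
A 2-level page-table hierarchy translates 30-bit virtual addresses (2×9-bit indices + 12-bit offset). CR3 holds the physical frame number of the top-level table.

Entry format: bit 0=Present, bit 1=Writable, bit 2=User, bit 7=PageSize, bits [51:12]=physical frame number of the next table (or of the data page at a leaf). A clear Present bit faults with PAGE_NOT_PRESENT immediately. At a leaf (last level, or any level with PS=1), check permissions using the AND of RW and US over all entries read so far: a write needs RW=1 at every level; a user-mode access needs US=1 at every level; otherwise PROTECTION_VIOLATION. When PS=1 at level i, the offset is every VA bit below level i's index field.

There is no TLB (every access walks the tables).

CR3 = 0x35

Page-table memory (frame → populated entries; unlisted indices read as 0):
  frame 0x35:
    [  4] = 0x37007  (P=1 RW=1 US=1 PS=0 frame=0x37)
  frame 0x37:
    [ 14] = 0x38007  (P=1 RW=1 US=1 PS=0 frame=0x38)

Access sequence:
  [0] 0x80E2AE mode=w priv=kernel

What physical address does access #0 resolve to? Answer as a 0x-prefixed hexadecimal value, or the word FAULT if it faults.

Trace:
#0 VA=0x80E2AE (w,kernel):
  L0 @0x35[4] → 0x37007  P=1,RW=1,US=1,PS=0
  L1 @0x37[14] → 0x38007  P=1,RW=1,US=1,PS=0
  ⇒ phys 0x382AE  [2 reads]

Access #0 PA: 0x382AE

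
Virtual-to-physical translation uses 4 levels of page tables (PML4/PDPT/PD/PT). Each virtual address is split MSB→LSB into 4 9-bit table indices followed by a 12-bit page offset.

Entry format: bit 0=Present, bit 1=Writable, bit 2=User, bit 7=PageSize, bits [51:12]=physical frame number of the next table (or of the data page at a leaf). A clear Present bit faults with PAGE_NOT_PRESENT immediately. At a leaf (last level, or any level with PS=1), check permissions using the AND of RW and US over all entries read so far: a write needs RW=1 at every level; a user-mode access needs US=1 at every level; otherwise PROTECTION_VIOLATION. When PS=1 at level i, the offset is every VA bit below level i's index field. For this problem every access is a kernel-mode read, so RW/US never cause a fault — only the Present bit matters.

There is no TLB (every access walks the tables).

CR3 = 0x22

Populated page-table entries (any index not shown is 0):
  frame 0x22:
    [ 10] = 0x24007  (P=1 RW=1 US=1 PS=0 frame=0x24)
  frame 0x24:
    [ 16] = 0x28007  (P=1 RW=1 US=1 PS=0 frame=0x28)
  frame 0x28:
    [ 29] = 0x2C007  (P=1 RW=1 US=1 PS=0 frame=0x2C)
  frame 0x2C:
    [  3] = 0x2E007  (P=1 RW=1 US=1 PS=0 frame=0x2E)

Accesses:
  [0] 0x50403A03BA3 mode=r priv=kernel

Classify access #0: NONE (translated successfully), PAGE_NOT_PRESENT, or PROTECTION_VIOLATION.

Per-access translation:
#0 VA=0x50403A03BA3 (r,kernel):
  L0: frame=0x22 idx=10 entry=0x24007 [P=1 RW=1 US=1 PS=0]
  L1: frame=0x24 idx=16 entry=0x28007 [P=1 RW=1 US=1 PS=0]
  L2: frame=0x28 idx=29 entry=0x2C007 [P=1 RW=1 US=1 PS=0]
  L3: frame=0x2C idx=3 entry=0x2E007 [P=1 RW=1 US=1 PS=0]
  ⇒ phys 0x2EBA3  [4 reads]

Access #0 fault: NONE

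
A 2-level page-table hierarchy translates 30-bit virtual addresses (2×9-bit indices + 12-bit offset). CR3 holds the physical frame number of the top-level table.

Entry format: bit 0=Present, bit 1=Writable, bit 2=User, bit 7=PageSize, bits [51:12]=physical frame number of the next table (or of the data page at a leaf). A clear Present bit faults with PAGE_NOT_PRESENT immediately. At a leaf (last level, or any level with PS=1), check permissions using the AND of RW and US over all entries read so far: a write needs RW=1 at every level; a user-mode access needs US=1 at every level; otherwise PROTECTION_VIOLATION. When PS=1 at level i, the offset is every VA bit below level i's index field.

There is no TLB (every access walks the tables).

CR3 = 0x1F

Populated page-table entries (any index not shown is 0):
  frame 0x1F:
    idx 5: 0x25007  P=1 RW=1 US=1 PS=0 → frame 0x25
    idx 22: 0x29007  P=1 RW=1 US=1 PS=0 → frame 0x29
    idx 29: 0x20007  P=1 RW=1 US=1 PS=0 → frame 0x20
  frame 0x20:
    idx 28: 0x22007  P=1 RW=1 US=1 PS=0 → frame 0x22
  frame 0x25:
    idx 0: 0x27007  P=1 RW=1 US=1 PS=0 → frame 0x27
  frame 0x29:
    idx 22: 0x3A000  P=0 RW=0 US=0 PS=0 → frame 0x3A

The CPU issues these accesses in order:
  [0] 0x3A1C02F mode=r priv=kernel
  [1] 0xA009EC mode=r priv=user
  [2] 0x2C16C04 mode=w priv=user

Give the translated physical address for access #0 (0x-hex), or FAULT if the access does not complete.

Walk each access:
#0 VA=0x3A1C02F (r,kernel):
  lvl0: tbl 0x1F, slot 29 ⇒ 0x20007 (P1/RW1/US1/PS0)
  lvl1: tbl 0x20, slot 28 ⇒ 0x22007 (P1/RW1/US1/PS0)
  ✓ 0x2202F  — 2 lookups
#1 VA=0xA009EC (r,user):
  lvl0: tbl 0x1F, slot 5 ⇒ 0x25007 (P1/RW1/US1/PS0)
  lvl1: tbl 0x25, slot 0 ⇒ 0x27007 (P1/RW1/US1/PS0)
  ✓ 0x279EC  — 2 lookups
#2 VA=0x2C16C04 (w,user):
  lvl0: tbl 0x1F, slot 22 ⇒ 0x29007 (P1/RW1/US1/PS0)
  lvl1: tbl 0x29, slot 22 ⇒ 0x3A000 (P0/RW0/US0/PS0)
  → PAGE_NOT_PRESENT  (2 entries read)

Access #0 PA: 0x2202F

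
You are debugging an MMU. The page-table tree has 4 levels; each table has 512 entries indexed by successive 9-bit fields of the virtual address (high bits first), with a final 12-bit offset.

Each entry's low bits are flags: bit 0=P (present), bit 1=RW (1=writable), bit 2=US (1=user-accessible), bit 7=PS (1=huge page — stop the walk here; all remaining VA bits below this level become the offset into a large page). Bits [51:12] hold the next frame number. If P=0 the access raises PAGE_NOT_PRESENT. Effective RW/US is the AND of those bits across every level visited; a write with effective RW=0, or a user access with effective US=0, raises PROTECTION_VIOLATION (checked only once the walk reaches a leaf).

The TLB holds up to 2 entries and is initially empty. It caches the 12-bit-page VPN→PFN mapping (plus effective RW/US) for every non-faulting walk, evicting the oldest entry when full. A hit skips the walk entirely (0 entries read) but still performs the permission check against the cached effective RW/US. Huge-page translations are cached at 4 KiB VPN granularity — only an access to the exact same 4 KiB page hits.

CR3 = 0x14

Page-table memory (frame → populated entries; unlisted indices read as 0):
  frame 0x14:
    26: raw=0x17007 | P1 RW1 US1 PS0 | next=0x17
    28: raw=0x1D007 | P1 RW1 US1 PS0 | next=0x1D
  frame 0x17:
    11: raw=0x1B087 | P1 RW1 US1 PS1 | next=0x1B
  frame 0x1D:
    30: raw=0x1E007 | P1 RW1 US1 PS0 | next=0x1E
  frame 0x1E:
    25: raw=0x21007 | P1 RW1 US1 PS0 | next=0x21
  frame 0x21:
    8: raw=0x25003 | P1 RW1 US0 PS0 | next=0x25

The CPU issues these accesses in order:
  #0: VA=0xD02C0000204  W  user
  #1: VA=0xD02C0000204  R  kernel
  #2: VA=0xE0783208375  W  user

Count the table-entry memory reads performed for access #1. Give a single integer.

Per-access translation:
#0 VA=0xD02C0000204 (w,user):
  L0 @0x14[26] → 0x17007  P=1,RW=1,US=1,PS=0
  L1 @0x17[11] → 0x1B087  P=1,RW=1,US=1,PS=1
  → PA=0x1B204 (huge @L1)  (2 entries read)
#1 VA=0xD02C0000204 (r,kernel):
  TLB hit vpn=0xD02C0000 → PA=0x1B204
#2 VA=0xE0783208375 (w,user):
  L0 @0x14[28] → 0x1D007  P=1,RW=1,US=1,PS=0
  L1 @0x1D[30] → 0x1E007  P=1,RW=1,US=1,PS=0
  L2 @0x1E[25] → 0x21007  P=1,RW=1,US=1,PS=0
  L3 @0x21[8] → 0x25003  P=1,RW=1,US=0,PS=0
  ⇒ fault: PROTECTION_VIOLATION  — 4 lookups

Entries read for #1: 0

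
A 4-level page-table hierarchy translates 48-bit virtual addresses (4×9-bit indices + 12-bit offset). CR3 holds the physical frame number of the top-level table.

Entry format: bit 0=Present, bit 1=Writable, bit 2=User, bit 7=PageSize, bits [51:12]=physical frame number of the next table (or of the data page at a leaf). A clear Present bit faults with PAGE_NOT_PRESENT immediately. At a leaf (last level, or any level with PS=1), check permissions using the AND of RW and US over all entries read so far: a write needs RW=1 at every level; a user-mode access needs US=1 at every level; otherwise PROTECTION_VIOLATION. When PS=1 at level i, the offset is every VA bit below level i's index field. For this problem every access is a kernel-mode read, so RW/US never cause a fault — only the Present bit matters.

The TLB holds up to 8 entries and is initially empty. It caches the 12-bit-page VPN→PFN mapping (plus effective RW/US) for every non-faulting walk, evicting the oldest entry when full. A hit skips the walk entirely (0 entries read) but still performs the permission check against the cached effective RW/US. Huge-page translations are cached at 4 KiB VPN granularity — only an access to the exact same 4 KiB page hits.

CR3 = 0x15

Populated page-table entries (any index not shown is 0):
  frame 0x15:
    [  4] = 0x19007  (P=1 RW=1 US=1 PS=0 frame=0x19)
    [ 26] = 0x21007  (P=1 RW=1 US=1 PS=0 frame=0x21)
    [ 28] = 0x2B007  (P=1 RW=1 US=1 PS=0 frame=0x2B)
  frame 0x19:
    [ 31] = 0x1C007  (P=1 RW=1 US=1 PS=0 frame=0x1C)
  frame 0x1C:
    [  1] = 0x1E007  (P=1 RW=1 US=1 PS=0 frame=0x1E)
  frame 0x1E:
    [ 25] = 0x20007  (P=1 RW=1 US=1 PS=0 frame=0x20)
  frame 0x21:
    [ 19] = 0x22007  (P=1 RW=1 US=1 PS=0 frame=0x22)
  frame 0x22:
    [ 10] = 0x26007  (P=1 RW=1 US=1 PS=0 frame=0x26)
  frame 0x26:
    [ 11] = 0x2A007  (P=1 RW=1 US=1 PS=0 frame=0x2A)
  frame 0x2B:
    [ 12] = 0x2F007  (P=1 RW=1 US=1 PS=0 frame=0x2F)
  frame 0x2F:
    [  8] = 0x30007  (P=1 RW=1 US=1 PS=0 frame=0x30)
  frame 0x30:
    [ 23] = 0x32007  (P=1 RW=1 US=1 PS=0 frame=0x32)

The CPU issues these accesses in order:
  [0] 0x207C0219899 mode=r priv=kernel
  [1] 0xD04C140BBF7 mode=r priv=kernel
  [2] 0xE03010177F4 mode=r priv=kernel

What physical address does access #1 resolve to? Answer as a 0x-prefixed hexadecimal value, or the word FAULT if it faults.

Per-access translation:
#0 VA=0x207C0219899 (r,kernel):
  L0: frame=0x15 idx=4 entry=0x19007 [P=1 RW=1 US=1 PS=0]
  L1: frame=0x19 idx=31 entry=0x1C007 [P=1 RW=1 US=1 PS=0]
  L2: frame=0x1C idx=1 entry=0x1E007 [P=1 RW=1 US=1 PS=0]
  L3: frame=0x1E idx=25 entry=0x20007 [P=1 RW=1 US=1 PS=0]
  ⇒ phys 0x20899  [4 reads]
#1 VA=0xD04C140BBF7 (r,kernel):
  L0: frame=0x15 idx=26 entry=0x21007 [P=1 RW=1 US=1 PS=0]
  L1: frame=0x21 idx=19 entry=0x22007 [P=1 RW=1 US=1 PS=0]
  L2: frame=0x22 idx=10 entry=0x26007 [P=1 RW=1 US=1 PS=0]
  L3: frame=0x26 idx=11 entry=0x2A007 [P=1 RW=1 US=1 PS=0]
  ⇒ phys 0x2ABF7  [4 reads]
#2 VA=0xE03010177F4 (r,kernel):
  L0: frame=0x15 idx=28 entry=0x2B007 [P=1 RW=1 US=1 PS=0]
  L1: frame=0x2B idx=12 entry=0x2F007 [P=1 RW=1 US=1 PS=0]
  L2: frame=0x2F idx=8 entry=0x30007 [P=1 RW=1 US=1 PS=0]
  L3: frame=0x30 idx=23 entry=0x32007 [P=1 RW=1 US=1 PS=0]
  ⇒ phys 0x327F4  [4 reads]

Access #1 PA: 0x2ABF7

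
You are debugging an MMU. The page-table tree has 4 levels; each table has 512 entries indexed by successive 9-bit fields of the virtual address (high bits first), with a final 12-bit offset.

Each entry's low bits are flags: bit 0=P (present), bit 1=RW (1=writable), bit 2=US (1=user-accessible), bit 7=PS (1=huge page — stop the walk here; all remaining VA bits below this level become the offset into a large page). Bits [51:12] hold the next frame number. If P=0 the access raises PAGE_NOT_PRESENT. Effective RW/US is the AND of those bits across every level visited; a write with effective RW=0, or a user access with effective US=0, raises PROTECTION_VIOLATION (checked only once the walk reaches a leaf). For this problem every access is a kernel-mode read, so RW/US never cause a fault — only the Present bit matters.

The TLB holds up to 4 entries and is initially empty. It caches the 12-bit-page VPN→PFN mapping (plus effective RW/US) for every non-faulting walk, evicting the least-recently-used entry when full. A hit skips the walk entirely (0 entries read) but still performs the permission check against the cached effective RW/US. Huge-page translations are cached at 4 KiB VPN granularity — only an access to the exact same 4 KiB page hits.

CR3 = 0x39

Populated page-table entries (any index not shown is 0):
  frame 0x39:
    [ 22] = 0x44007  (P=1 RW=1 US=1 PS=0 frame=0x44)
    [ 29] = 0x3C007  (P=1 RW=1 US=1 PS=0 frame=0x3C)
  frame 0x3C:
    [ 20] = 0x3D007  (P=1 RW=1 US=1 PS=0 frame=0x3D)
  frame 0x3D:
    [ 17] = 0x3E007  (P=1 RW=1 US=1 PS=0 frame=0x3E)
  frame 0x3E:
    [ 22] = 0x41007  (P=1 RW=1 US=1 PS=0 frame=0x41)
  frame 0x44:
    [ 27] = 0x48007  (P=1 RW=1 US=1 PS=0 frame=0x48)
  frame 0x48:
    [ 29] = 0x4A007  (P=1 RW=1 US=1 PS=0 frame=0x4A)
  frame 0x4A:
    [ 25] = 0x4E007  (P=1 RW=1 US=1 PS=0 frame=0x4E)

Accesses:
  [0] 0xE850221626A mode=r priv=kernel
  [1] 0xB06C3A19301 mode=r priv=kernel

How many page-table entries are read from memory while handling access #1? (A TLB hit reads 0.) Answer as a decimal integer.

Per-access translation:
#0 VA=0xE850221626A (r,kernel):
  L0: frame=0x39 idx=29 entry=0x3C007 [P=1 RW=1 US=1 PS=0]
  L1: frame=0x3C idx=20 entry=0x3D007 [P=1 RW=1 US=1 PS=0]
  L2: frame=0x3D idx=17 entry=0x3E007 [P=1 RW=1 US=1 PS=0]
  L3: frame=0x3E idx=22 entry=0x41007 [P=1 RW=1 US=1 PS=0]
  ✓ 0x4126A  — 4 lookups
#1 VA=0xB06C3A19301 (r,kernel):
  L0: frame=0x39 idx=22 entry=0x44007 [P=1 RW=1 US=1 PS=0]
  L1: frame=0x44 idx=27 entry=0x48007 [P=1 RW=1 US=1 PS=0]
  L2: frame=0x48 idx=29 entry=0x4A007 [P=1 RW=1 US=1 PS=0]
  L3: frame=0x4A idx=25 entry=0x4E007 [P=1 RW=1 US=1 PS=0]
  ✓ 0x4E301  — 4 lookups

Entries read for #1: 4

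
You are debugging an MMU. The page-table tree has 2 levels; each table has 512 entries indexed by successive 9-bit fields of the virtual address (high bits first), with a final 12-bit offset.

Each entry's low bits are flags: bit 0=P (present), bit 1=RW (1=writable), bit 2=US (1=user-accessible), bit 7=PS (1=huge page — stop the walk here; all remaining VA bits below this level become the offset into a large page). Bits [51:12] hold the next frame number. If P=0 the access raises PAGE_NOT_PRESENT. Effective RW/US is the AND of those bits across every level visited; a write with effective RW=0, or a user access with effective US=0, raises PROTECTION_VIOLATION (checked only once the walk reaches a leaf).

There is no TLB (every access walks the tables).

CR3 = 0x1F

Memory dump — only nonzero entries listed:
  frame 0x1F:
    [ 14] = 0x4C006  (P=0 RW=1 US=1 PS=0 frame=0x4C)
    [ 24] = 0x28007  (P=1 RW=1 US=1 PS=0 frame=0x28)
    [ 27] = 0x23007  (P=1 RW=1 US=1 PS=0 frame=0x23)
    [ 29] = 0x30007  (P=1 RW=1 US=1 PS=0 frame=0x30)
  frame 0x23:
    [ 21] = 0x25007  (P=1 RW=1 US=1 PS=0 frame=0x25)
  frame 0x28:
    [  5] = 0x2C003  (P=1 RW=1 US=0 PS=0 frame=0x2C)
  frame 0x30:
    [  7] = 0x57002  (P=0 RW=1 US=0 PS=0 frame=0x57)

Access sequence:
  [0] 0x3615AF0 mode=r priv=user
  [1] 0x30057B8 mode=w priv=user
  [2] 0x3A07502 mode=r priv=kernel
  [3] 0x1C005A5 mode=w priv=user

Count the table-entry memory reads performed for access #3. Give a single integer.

Per-access translation:
#0 VA=0x3615AF0 (r,user):
  [0] read 0x1F idx=27: raw=0x23007 flags P=1 W=1 U=1 S=0
  [1] read 0x23 idx=21: raw=0x25007 flags P=1 W=1 U=1 S=0
  ⇒ phys 0x25AF0  [2 reads]
#1 VA=0x30057B8 (w,user):
  [0] read 0x1F idx=24: raw=0x28007 flags P=1 W=1 U=1 S=0
  [1] read 0x28 idx=5: raw=0x2C003 flags P=1 W=1 U=0 S=0
  ✗ PROTECTION_VIOLATION  [2 reads]
#2 VA=0x3A07502 (r,kernel):
  [0] read 0x1F idx=29: raw=0x30007 flags P=1 W=1 U=1 S=0
  [1] read 0x30 idx=7: raw=0x57002 flags P=0 W=1 U=0 S=0
  ✗ PAGE_NOT_PRESENT  [2 reads]
#3 VA=0x1C005A5 (w,user):
  [0] read 0x1F idx=14: raw=0x4C006 flags P=0 W=1 U=1 S=0
  ✗ PAGE_NOT_PRESENT  [1 reads]

Entries read for #3: 1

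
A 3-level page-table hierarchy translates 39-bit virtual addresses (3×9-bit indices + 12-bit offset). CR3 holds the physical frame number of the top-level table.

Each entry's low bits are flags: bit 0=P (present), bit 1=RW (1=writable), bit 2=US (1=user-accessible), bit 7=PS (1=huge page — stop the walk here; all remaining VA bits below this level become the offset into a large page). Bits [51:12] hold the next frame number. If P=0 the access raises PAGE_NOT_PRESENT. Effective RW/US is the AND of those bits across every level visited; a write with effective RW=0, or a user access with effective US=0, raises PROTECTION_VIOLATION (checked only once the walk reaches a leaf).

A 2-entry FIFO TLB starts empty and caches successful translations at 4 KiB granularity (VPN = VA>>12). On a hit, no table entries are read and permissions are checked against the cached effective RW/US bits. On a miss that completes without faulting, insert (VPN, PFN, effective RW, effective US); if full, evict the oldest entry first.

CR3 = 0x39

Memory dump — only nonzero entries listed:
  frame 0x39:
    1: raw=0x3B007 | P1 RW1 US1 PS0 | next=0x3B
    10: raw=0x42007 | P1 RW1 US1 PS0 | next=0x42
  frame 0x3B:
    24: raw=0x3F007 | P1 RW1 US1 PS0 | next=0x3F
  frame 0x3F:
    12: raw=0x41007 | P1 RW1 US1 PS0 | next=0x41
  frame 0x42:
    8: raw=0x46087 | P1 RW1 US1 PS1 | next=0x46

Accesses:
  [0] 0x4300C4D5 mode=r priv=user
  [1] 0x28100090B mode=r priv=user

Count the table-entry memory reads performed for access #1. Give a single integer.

Per-access translation:
#0 VA=0x4300C4D5 (r,user):
  L0: frame=0x39 idx=1 entry=0x3B007 [P=1 RW=1 US=1 PS=0]
  L1: frame=0x3B idx=24 entry=0x3F007 [P=1 RW=1 US=1 PS=0]
  L2: frame=0x3F idx=12 entry=0x41007 [P=1 RW=1 US=1 PS=0]
  → PA=0x414D5  (3 entries read)
#1 VA=0x28100090B (r,user):
  L0: frame=0x39 idx=10 entry=0x42007 [P=1 RW=1 US=1 PS=0]
  L1: frame=0x42 idx=8 entry=0x46087 [P=1 RW=1 US=1 PS=1]
  → PA=0x4690B (huge @L1)  (2 entries read)

Entries read for #1: 2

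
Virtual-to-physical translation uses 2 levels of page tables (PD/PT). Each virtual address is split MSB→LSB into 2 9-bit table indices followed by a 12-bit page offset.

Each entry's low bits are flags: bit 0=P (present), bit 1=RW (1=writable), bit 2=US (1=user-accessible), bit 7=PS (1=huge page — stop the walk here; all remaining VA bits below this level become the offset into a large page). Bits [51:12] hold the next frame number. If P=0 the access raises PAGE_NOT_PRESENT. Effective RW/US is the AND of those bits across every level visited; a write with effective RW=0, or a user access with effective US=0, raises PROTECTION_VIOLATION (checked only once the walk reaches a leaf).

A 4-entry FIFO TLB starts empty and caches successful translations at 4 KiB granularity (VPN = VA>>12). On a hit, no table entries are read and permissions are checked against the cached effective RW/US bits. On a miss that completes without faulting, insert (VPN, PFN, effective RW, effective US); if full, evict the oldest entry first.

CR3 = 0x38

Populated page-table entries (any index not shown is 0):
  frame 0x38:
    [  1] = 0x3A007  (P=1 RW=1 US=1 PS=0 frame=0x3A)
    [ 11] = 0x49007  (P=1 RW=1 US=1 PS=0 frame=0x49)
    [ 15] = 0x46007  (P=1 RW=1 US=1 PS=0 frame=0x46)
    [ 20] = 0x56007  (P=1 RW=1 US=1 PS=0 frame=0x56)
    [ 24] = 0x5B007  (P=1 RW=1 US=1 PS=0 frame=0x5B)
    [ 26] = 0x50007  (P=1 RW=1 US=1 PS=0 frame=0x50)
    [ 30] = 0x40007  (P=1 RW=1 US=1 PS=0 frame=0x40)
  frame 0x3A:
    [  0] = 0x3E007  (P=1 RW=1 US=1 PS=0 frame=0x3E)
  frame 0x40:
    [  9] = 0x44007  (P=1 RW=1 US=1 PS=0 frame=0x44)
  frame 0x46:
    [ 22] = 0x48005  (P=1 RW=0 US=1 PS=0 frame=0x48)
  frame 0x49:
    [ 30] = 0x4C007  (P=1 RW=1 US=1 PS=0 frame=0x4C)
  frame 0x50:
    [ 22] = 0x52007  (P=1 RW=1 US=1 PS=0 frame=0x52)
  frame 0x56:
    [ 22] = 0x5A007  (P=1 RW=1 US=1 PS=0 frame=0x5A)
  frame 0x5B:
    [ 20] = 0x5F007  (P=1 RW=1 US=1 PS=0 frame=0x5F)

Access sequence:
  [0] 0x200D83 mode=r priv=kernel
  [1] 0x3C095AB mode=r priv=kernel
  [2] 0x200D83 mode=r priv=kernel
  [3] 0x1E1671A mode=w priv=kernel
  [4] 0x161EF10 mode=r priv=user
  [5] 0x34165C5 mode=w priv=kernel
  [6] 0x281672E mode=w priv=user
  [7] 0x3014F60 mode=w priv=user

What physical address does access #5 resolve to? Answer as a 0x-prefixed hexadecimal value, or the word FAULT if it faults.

Walk each access:
#0 VA=0x200D83 (r,kernel):
  L0: frame=0x38 idx=1 entry=0x3A007 [P=1 RW=1 US=1 PS=0]
  L1: frame=0x3A idx=0 entry=0x3E007 [P=1 RW=1 US=1 PS=0]
  ⇒ phys 0x3ED83  [2 reads]
#1 VA=0x3C095AB (r,kernel):
  L0: frame=0x38 idx=30 entry=0x40007 [P=1 RW=1 US=1 PS=0]
  L1: frame=0x40 idx=9 entry=0x44007 [P=1 RW=1 US=1 PS=0]
  ⇒ phys 0x445AB  [2 reads]
#2 VA=0x200D83 (r,kernel):
  TLB hit vpn=0x200 → PA=0x3ED83
#3 VA=0x1E1671A (w,kernel):
  L0: frame=0x38 idx=15 entry=0x46007 [P=1 RW=1 US=1 PS=0]
  L1: frame=0x46 idx=22 entry=0x48005 [P=1 RW=0 US=1 PS=0]
  → PROTECTION_VIOLATION  (2 entries read)
#4 VA=0x161EF10 (r,user):
  L0: frame=0x38 idx=11 entry=0x49007 [P=1 RW=1 US=1 PS=0]
  L1: frame=0x49 idx=30 entry=0x4C007 [P=1 RW=1 US=1 PS=0]
  ⇒ phys 0x4CF10  [2 reads]
#5 VA=0x34165C5 (w,kernel):
  L0: frame=0x38 idx=26 entry=0x50007 [P=1 RW=1 US=1 PS=0]
  L1: frame=0x50 idx=22 entry=0x52007 [P=1 RW=1 US=1 PS=0]
  ⇒ phys 0x525C5  [2 reads]
#6 VA=0x281672E (w,user):
  L0: frame=0x38 idx=20 entry=0x56007 [P=1 RW=1 US=1 PS=0]
  L1: frame=0x56 idx=22 entry=0x5A007 [P=1 RW=1 US=1 PS=0]
  ⇒ phys 0x5A72E  [2 reads]
#7 VA=0x3014F60 (w,user):
  L0: frame=0x38 idx=24 entry=0x5B007 [P=1 RW=1 US=1 PS=0]
  L1: frame=0x5B idx=20 entry=0x5F007 [P=1 RW=1 US=1 PS=0]
  ⇒ phys 0x5FF60  [2 reads]

Access #5 PA: 0x525C5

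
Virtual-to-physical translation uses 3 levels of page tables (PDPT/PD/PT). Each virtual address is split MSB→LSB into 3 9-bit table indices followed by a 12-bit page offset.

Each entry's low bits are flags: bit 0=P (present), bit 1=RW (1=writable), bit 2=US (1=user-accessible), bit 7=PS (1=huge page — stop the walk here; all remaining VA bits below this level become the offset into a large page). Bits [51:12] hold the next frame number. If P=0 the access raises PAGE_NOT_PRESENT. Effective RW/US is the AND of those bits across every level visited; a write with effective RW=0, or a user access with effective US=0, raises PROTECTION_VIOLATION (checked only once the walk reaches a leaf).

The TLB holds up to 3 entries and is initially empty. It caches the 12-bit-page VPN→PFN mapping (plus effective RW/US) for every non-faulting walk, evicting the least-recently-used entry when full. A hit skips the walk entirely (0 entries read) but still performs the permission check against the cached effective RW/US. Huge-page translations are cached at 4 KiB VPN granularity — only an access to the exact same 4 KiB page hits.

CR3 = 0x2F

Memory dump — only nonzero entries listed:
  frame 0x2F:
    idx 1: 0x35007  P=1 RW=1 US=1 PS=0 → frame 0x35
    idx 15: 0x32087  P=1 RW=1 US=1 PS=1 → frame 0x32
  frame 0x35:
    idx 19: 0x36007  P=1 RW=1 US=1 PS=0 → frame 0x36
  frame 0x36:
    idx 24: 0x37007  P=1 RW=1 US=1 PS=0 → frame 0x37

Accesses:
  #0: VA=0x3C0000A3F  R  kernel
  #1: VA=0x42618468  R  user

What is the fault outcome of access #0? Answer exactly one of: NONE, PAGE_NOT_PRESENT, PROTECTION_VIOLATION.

Walk each access:
#0 VA=0x3C0000A3F (r,kernel):
  L0 @0x2F[15] → 0x32087  P=1,RW=1,US=1,PS=1
  ⇒ phys 0x32A3F (huge @L0)  [1 reads]
#1 VA=0x42618468 (r,user):
  L0 @0x2F[1] → 0x35007  P=1,RW=1,US=1,PS=0
  L1 @0x35[19] → 0x36007  P=1,RW=1,US=1,PS=0
  L2 @0x36[24] → 0x37007  P=1,RW=1,US=1,PS=0
  ⇒ phys 0x37468  [3 reads]

Access #0 fault: NONE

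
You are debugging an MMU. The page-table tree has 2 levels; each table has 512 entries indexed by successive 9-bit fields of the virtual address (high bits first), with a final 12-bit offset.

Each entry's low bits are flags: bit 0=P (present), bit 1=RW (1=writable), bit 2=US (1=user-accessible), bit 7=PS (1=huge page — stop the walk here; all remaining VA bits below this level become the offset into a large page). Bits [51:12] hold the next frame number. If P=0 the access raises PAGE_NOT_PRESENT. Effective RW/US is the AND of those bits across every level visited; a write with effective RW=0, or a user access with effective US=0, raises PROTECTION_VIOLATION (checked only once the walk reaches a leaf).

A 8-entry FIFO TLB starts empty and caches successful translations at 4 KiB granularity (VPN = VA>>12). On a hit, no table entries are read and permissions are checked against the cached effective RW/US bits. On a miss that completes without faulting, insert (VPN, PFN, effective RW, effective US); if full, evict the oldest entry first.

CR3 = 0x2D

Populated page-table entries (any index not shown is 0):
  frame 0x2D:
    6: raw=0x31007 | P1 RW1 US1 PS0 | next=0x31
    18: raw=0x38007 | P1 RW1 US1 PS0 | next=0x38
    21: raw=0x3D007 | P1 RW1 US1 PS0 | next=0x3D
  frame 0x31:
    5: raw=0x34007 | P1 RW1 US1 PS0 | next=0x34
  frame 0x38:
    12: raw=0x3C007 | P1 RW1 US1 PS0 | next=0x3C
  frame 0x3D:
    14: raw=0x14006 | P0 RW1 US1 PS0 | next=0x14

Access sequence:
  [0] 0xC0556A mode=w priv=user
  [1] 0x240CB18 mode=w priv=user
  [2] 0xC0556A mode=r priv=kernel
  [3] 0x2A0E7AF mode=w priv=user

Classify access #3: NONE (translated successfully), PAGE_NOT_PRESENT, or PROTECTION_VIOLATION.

Per-access translation:
#0 VA=0xC0556A (w,user):
  lvl0: tbl 0x2D, slot 6 ⇒ 0x31007 (P1/RW1/US1/PS0)
  lvl1: tbl 0x31, slot 5 ⇒ 0x34007 (P1/RW1/US1/PS0)
  ✓ 0x3456A  — 2 lookups
#1 VA=0x240CB18 (w,user):
  lvl0: tbl 0x2D, slot 18 ⇒ 0x38007 (P1/RW1/US1/PS0)
  lvl1: tbl 0x38, slot 12 ⇒ 0x3C007 (P1/RW1/US1/PS0)
  ✓ 0x3CB18  — 2 lookups
#2 VA=0xC0556A (r,kernel):
  TLB hit vpn=0xC05 → PA=0x3456A
#3 VA=0x2A0E7AF (w,user):
  lvl0: tbl 0x2D, slot 21 ⇒ 0x3D007 (P1/RW1/US1/PS0)
  lvl1: tbl 0x3D, slot 14 ⇒ 0x14006 (P0/RW1/US1/PS0)
  ⇒ fault: PAGE_NOT_PRESENT  — 2 lookups

Access #3 fault: PAGE_NOT_PRESENT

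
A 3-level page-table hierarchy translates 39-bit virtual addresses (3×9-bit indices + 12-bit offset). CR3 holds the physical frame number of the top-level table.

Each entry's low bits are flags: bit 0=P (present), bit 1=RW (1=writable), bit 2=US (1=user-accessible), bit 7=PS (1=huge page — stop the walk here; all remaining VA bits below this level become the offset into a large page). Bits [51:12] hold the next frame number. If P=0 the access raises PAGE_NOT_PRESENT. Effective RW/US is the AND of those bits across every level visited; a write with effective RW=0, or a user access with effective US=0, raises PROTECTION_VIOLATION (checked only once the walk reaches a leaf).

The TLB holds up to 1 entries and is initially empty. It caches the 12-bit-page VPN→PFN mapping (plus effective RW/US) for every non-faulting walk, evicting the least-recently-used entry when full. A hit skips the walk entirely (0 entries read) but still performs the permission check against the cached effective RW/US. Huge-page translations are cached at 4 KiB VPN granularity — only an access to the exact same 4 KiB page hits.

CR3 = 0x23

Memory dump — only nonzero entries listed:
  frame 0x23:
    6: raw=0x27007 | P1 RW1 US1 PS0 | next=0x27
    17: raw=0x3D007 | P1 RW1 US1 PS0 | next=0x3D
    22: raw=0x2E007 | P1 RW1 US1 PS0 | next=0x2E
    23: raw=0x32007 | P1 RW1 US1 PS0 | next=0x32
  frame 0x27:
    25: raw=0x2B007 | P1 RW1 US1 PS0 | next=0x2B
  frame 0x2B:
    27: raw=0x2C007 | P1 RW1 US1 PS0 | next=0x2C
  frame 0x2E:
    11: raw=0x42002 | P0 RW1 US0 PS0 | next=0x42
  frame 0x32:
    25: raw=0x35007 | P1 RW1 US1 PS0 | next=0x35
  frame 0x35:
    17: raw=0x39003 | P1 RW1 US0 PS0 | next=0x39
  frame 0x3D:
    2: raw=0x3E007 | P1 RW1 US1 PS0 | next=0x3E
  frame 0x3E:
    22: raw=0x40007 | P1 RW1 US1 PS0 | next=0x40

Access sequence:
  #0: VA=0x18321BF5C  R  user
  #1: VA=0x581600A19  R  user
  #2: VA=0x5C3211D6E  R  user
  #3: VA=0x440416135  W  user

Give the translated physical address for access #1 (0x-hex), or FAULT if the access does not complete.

Walk each access:
#0 VA=0x18321BF5C (r,user):
  L0: frame=0x23 idx=6 entry=0x27007 [P=1 RW=1 US=1 PS=0]
  L1: frame=0x27 idx=25 entry=0x2B007 [P=1 RW=1 US=1 PS=0]
  L2: frame=0x2B idx=27 entry=0x2C007 [P=1 RW=1 US=1 PS=0]
  → PA=0x2CF5C  (3 entries read)
#1 VA=0x581600A19 (r,user):
  L0: frame=0x23 idx=22 entry=0x2E007 [P=1 RW=1 US=1 PS=0]
  L1: frame=0x2E idx=11 entry=0x42002 [P=0 RW=1 US=0 PS=0]
  ✗ PAGE_NOT_PRESENT  [2 reads]
#2 VA=0x5C3211D6E (r,user):
  L0: frame=0x23 idx=23 entry=0x32007 [P=1 RW=1 US=1 PS=0]
  L1: frame=0x32 idx=25 entry=0x35007 [P=1 RW=1 US=1 PS=0]
  L2: frame=0x35 idx=17 entry=0x39003 [P=1 RW=1 US=0 PS=0]
  ✗ PROTECTION_VIOLATION  [3 reads]
#3 VA=0x440416135 (w,user):
  L0: frame=0x23 idx=17 entry=0x3D007 [P=1 RW=1 US=1 PS=0]
  L1: frame=0x3D idx=2 entry=0x3E007 [P=1 RW=1 US=1 PS=0]
  L2: frame=0x3E idx=22 entry=0x40007 [P=1 RW=1 US=1 PS=0]
  → PA=0x40135  (3 entries read)

Access #1 PA: FAULT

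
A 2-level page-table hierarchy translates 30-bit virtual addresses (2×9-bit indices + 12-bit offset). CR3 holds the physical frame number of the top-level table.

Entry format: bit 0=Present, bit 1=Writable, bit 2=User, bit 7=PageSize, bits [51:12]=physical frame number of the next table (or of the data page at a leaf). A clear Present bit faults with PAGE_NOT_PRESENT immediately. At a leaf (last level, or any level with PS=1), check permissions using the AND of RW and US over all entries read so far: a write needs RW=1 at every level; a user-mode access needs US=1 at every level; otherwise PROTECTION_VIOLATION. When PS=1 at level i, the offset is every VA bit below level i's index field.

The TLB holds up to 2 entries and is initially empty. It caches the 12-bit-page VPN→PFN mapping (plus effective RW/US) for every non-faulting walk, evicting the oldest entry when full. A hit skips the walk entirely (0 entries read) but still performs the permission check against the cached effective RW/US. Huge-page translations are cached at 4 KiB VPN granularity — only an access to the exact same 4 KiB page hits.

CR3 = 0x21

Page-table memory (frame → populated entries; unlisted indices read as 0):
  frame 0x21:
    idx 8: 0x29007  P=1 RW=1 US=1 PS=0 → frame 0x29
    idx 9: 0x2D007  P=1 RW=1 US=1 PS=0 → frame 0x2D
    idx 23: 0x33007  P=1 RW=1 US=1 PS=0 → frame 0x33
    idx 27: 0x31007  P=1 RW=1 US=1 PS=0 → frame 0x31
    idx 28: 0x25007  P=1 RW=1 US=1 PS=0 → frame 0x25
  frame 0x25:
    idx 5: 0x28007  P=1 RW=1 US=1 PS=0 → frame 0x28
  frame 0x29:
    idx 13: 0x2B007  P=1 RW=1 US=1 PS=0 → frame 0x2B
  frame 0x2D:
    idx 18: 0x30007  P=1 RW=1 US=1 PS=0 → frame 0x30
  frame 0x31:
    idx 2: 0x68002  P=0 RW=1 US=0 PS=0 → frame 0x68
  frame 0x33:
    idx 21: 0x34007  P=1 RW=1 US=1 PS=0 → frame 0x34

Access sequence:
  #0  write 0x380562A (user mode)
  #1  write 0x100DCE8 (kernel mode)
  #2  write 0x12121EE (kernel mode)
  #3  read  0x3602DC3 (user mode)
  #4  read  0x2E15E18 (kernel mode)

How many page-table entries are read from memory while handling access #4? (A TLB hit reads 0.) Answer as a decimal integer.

Trace:
#0 VA=0x380562A (w,user):
  lvl0: tbl 0x21, slot 28 ⇒ 0x25007 (P1/RW1/US1/PS0)
  lvl1: tbl 0x25, slot 5 ⇒ 0x28007 (P1/RW1/US1/PS0)
  ⇒ phys 0x2862A  [2 reads]
#1 VA=0x100DCE8 (w,kernel):
  lvl0: tbl 0x21, slot 8 ⇒ 0x29007 (P1/RW1/US1/PS0)
  lvl1: tbl 0x29, slot 13 ⇒ 0x2B007 (P1/RW1/US1/PS0)
  ⇒ phys 0x2BCE8  [2 reads]
#2 VA=0x12121EE (w,kernel):
  lvl0: tbl 0x21, slot 9 ⇒ 0x2D007 (P1/RW1/US1/PS0)
  lvl1: tbl 0x2D, slot 18 ⇒ 0x30007 (P1/RW1/US1/PS0)
  ⇒ phys 0x301EE  [2 reads]
#3 VA=0x3602DC3 (r,user):
  lvl0: tbl 0x21, slot 27 ⇒ 0x31007 (P1/RW1/US1/PS0)
  lvl1: tbl 0x31, slot 2 ⇒ 0x68002 (P0/RW1/US0/PS0)
  → PAGE_NOT_PRESENT  (2 entries read)
#4 VA=0x2E15E18 (r,kernel):
  lvl0: tbl 0x21, slot 23 ⇒ 0x33007 (P1/RW1/US1/PS0)
  lvl1: tbl 0x33, slot 21 ⇒ 0x34007 (P1/RW1/US1/PS0)
  ⇒ phys 0x34E18  [2 reads]

Entries read for #4: 2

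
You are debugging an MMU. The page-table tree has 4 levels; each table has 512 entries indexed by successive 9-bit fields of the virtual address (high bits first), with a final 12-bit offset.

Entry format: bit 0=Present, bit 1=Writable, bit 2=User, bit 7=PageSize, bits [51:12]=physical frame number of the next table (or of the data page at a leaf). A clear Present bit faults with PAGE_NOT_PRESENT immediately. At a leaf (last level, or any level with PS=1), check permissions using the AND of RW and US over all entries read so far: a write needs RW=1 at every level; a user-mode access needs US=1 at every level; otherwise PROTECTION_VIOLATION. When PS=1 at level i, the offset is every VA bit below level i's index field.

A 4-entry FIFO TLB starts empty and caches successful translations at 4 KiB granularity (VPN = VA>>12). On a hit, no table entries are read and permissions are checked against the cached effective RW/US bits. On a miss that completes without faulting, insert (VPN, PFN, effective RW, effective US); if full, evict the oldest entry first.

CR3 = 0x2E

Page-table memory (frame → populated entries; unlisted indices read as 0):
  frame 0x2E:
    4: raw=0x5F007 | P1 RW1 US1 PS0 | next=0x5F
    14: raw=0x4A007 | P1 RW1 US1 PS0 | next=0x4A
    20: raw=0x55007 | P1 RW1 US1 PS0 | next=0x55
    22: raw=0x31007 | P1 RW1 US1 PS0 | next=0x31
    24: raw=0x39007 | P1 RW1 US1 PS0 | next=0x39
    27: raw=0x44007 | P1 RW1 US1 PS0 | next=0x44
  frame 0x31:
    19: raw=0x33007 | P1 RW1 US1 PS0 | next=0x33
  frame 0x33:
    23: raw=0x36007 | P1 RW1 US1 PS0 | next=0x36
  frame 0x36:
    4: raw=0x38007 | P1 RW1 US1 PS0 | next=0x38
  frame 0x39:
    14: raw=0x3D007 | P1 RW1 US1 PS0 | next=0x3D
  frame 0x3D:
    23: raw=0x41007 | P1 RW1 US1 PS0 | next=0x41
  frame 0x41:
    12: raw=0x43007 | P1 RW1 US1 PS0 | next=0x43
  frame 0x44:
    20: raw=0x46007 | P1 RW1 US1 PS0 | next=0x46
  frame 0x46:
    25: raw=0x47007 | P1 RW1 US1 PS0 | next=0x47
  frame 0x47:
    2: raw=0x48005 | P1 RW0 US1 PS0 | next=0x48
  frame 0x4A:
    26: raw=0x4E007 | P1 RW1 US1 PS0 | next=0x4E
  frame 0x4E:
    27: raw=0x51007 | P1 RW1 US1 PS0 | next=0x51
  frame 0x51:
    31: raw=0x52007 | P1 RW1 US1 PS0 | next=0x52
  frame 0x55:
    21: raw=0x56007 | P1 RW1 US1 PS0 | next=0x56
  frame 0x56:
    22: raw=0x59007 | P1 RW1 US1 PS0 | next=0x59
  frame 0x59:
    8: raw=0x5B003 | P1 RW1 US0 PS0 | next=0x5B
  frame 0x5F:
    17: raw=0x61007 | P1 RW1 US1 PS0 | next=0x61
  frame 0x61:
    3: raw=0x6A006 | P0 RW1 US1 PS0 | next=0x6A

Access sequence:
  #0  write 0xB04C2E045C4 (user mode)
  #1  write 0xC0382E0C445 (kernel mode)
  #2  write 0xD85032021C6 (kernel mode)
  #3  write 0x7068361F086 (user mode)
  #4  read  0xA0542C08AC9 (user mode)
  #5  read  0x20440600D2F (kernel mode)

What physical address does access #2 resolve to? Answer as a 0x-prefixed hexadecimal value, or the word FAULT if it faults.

Walk each access:
#0 VA=0xB04C2E045C4 (w,user):
  L0 @0x2E[22] → 0x31007  P=1,RW=1,US=1,PS=0
  L1 @0x31[19] → 0x33007  P=1,RW=1,US=1,PS=0
  L2 @0x33[23] → 0x36007  P=1,RW=1,US=1,PS=0
  L3 @0x36[4] → 0x38007  P=1,RW=1,US=1,PS=0
  ⇒ phys 0x385C4  [4 reads]
#1 VA=0xC0382E0C445 (w,kernel):
  L0 @0x2E[24] → 0x39007  P=1,RW=1,US=1,PS=0
  L1 @0x39[14] → 0x3D007  P=1,RW=1,US=1,PS=0
  L2 @0x3D[23] → 0x41007  P=1,RW=1,US=1,PS=0
  L3 @0x41[12] → 0x43007  P=1,RW=1,US=1,PS=0
  ⇒ phys 0x43445  [4 reads]
#2 VA=0xD85032021C6 (w,kernel):
  L0 @0x2E[27] → 0x44007  P=1,RW=1,US=1,PS=0
  L1 @0x44[20] → 0x46007  P=1,RW=1,US=1,PS=0
  L2 @0x46[25] → 0x47007  P=1,RW=1,US=1,PS=0
  L3 @0x47[2] → 0x48005  P=1,RW=0,US=1,PS=0
  → PROTECTION_VIOLATION  (4 entries read)
#3 VA=0x7068361F086 (w,user):
  L0 @0x2E[14] → 0x4A007  P=1,RW=1,US=1,PS=0
  L1 @0x4A[26] → 0x4E007  P=1,RW=1,US=1,PS=0
  L2 @0x4E[27] → 0x51007  P=1,RW=1,US=1,PS=0
  L3 @0x51[31] → 0x52007  P=1,RW=1,US=1,PS=0
  ⇒ phys 0x52086  [4 reads]
#4 VA=0xA0542C08AC9 (r,user):
  L0 @0x2E[20] → 0x55007  P=1,RW=1,US=1,PS=0
  L1 @0x55[21] → 0x56007  P=1,RW=1,US=1,PS=0
  L2 @0x56[22] → 0x59007  P=1,RW=1,US=1,PS=0
  L3 @0x59[8] → 0x5B003  P=1,RW=1,US=0,PS=0
  → PROTECTION_VIOLATION  (4 entries read)
#5 VA=0x20440600D2F (r,kernel):
  L0 @0x2E[4] → 0x5F007  P=1,RW=1,US=1,PS=0
  L1 @0x5F[17] → 0x61007  P=1,RW=1,US=1,PS=0
  L2 @0x61[3] → 0x6A006  P=0,RW=1,US=1,PS=0
  → PAGE_NOT_PRESENT  (3 entries read)

Access #2 PA: FAULT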